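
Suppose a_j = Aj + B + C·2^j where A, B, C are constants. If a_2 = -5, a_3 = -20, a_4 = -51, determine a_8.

The three given values yield: 2A + B + 4C = -5; 3A + B + 8C = -20; 4A + B + 16C = -51.
Subtracting the first from the second: A + 4C = -15.
Subtracting the second from the third: A + 8C = -31.
Solving: C = -4, A = 1, then B = 9.
Hence a_8 = 1·8 + 9 + (-4)·256 = -1007.

-1007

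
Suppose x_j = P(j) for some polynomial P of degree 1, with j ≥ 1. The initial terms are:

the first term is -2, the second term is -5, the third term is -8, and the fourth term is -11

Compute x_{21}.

1st diffs: -3, -3, -3 (constant).
So x_j = -3j + 1.
Evaluating at j = 21 gives x_{21} = -62.

-62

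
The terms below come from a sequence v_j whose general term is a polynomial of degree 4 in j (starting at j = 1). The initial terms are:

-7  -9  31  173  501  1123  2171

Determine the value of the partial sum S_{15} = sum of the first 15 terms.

1st diffs: -2, 40, 142, 328, 622, 1048.
2nd diffs: 42, 102, 186, 294, 426.
3rd diffs: 60, 84, 108, 132.
4th diffs: 24, 24, 24 (constant).
So v_j = j^4 - 4j^2 - 5j + 1.
Continuing: …, 3801, 6193, 9551, 14103, …, v_{15} = 49651.
Summing j = 1..15 (15 terms) gives 172767.

172767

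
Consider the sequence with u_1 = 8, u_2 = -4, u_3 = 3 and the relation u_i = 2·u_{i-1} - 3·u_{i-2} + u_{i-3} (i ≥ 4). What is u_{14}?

Step forward from the initial values:
u_4 = 26  u_5 = 39  u_6 = 3  …  u_{11} = 508  u_{12} = 121  u_{13} = -991  u_{14} = -1837.

-1837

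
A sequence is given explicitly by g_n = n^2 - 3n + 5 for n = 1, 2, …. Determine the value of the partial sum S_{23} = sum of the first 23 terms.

3611

Over n = 1..23: Σn = 276, Σn² = 4324.
Total = (1)·4324 + (-3)·276 + (5)·23 = 3611.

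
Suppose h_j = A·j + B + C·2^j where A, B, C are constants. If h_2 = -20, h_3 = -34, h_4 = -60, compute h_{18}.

The three given values yield: 2A + B + 4C = -20; 3A + B + 8C = -34; 4A + B + 16C = -60.
Subtracting the first from the second: A + 4C = -14.
Subtracting the second from the third: A + 8C = -26.
Solving: C = -3, A = -2, then B = -4.
So h_j = -2·j + (-4) + (-3)·2^j; at j=18 this is -786472.

-786472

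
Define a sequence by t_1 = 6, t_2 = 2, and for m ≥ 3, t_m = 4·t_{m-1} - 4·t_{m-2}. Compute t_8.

-3712

Compute successive terms:
t_3 = -16, t_4 = -72, t_5 = -224, t_6 = -608, t_7 = -1536, t_8 = -3712.
(Characteristic roots are 2 and 2.)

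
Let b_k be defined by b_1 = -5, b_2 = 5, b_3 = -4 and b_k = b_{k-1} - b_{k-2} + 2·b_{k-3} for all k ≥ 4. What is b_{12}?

-90

Step forward from the initial values:
b_4 = -19, b_5 = -5, b_6 = 6, b_7 = -27, b_8 = -43, b_9 = -4, b_{10} = -15, b_{11} = -97, b_{12} = -90.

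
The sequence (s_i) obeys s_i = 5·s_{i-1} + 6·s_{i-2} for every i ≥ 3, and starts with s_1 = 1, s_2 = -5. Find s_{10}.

Iterate the recurrence:
s_3 = -19, s_4 = -125, s_5 = -739, s_6 = -4445, s_7 = -26659, s_8 = -159965, s_9 = -959779, s_{10} = -5758685.
(Characteristic roots are 6 and -1.)

-5758685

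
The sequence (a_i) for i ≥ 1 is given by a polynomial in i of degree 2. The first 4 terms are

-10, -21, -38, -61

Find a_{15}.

1st diffs: -11, -17, -23.
2nd diffs: -6, -6 (constant).
Newton forward-difference form: a_i = -10 + (-11)·C(i-1,1) + (-6)·C(i-1,2).
At i = 15: i-1 = 14, so a_{15} = -10 - 154 - 546 = -710.

-710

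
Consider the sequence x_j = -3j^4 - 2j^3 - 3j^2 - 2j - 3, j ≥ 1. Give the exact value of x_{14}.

-121355

x_{14} = -3·14^4 - 2·14^3 - 3·14^2 - 2·14 - 3 = -121355.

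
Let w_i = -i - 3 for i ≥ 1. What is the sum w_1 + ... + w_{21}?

Over i = 1..21: Σi = 231.
Total = (-1)·231 + (-3)·21 = -294.

-294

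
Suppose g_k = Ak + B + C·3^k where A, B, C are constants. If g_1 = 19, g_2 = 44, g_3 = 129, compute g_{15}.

71744469

At k = 1, 2, 3: A + B + 3C = 19; 2A + B + 9C = 44; 3A + B + 27C = 129.
Subtracting the first from the second: A + 6C = 25.
Subtracting the second from the third: A + 18C = 85.
Solving: C = 5, A = -5, then B = 9.
So g_k = -5·k + 9 + 5·3^k; at k=15 this is 71744469.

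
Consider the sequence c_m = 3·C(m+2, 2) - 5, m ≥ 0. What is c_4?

40

C(6, 2) = 15, so c_4 = 40.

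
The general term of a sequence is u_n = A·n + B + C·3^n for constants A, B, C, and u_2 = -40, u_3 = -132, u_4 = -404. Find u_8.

Plug in n = 2, 3, 4: 2A + B + 9C = -40; 3A + B + 27C = -132; 4A + B + 81C = -404.
Subtracting the first from the second: A + 18C = -92.
Subtracting the second from the third: A + 54C = -272.
Solving: C = -5, A = -2, then B = 9.
Therefore u_8 = -16 + 9 + (-5)·6561 = -32812.

-32812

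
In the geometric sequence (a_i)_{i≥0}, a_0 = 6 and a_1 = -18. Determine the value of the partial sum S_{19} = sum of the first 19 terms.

1743392202

Common ratio r = -3.
a_i = 6·(-3)^(i-0).
S = 6·((-3)^19 - 1)/(-3 - 1) = 6·(-1162261467 - 1)/(-4) = 1743392202.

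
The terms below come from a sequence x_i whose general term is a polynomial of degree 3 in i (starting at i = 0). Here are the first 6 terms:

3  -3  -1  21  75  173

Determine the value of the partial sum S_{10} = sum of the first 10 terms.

1st diffs: -6, 2, 22, 54, 98.
2nd diffs: 8, 20, 32, 44.
3rd diffs: 12, 12, 12 (constant).
Newton forward-difference form: x_i = 3 + (-6)·C(i,1) + 8·C(i,2) + 12·C(i,3).
Continuing: 327, 549, 851, 1245.
Summing i = 0..9 (10 terms) gives 3240.

3240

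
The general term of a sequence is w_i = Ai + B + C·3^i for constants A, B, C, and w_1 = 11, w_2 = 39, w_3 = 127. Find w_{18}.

1937102407

Plug in i = 1, 2, 3: A + B + 3C = 11; 2A + B + 9C = 39; 3A + B + 27C = 127.
Subtracting the first from the second: A + 6C = 28.
Subtracting the second from the third: A + 18C = 88.
Solving: C = 5, A = -2, then B = -2.
Hence w_{18} = -2·18 + (-2) + 5·387420489 = 1937102407.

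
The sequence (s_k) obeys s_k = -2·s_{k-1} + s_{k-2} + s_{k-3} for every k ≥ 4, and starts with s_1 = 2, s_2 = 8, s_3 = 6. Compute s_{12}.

-4478

Step forward from the initial values:
s_4 = -2, s_5 = 18, s_6 = -32, s_7 = 80, s_8 = -174, s_9 = 396, s_{10} = -886, s_{11} = 1994, s_{12} = -4478.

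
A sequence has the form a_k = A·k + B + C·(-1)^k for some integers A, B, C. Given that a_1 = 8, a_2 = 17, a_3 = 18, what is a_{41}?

The three given values yield: A + B - C = 8; 2A + B + C = 17; 3A + B - C = 18.
Subtracting the first from the second: A + 2C = 9.
Subtracting the second from the third: A - 2C = 1.
Solving: C = 2, A = 5, then B = 5.
Hence a_{41} = 5·41 + 5 + 2·(-1) = 208.

208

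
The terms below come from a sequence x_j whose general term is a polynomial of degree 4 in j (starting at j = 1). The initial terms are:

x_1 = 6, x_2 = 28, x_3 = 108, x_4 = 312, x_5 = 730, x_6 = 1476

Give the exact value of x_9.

7182

1st diffs: 22, 80, 204, 418, 746.
2nd diffs: 58, 124, 214, 328.
3rd diffs: 66, 90, 114.
4th diffs: 24, 24 (constant).
Newton forward-difference form: x_j = 6 + 22·C(j-1,1) + 58·C(j-1,2) + 66·C(j-1,3) + 24·C(j-1,4).
At j = 9: j-1 = 8, so x_9 = 6 + 176 + 1624 + 3696 + 1680 = 7182.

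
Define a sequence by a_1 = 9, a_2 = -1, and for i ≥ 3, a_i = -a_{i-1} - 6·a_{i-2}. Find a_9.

Iterate the recurrence:
a_3 = -53; a_4 = 59; a_5 = 259; a_6 = -613; a_7 = -941; a_8 = 4619; a_9 = 1027.

1027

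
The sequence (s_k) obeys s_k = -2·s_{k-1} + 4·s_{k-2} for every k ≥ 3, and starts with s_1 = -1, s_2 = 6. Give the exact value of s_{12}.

Iterate the recurrence:
s_3 = -16; s_4 = 56; s_5 = -176; s_6 = 576; s_7 = -1856; s_8 = 6016; s_9 = -19456; s_{10} = 62976; s_{11} = -203776; s_{12} = 659456.

659456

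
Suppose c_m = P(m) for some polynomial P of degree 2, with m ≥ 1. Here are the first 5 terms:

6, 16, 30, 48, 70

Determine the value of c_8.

160

1st diffs: 10, 14, 18, 22.
2nd diffs: 4, 4, 4 (constant).
So c_m = 2m^2 + 4m.
Evaluating at m = 8 gives c_8 = 160.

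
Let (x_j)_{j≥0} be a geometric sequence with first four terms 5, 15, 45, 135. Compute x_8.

Common ratio r = 3.
x_j = 5·3^(j-0).
x_8 = 5·3^8 = 32805.

32805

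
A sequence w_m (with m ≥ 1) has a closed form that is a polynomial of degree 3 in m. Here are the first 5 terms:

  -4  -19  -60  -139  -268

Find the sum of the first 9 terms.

1st diffs: -15, -41, -79, -129.
2nd diffs: -26, -38, -50.
3rd diffs: -12, -12 (constant).
Newton forward-difference form: w_m = -4 + (-15)·C(m-1,1) + (-26)·C(m-1,2) + (-12)·C(m-1,3).
Continuing: -459, -724, -1075, -1524.
Summing m = 1..9 (9 terms) gives -4272.

-4272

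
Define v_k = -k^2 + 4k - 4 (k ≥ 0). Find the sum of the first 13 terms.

Over k = 0..12: Σk = 78, Σk² = 650.
Total = (-1)·650 + (4)·78 + (-4)·13 = -390.

-390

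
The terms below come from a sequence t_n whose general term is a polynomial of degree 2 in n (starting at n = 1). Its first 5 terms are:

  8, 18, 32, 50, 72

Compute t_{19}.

1st diffs: 10, 14, 18, 22.
2nd diffs: 4, 4, 4 (constant).
Newton forward-difference form: t_n = 8 + 10·C(n-1,1) + 4·C(n-1,2).
At n = 19: n-1 = 18, so t_{19} = 8 + 180 + 612 = 800.

800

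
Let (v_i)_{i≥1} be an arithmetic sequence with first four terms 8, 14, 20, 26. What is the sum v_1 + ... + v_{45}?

Common difference d = 6.
v_i = 8 + (i - 1)·6.
v_{45} = 272; S = 45·(8 + 272)/2 = 6300.

6300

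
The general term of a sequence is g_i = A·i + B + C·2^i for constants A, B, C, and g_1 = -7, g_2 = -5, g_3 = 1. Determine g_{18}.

Plug in i = 1, 2, 3: A + B + 2C = -7; 2A + B + 4C = -5; 3A + B + 8C = 1.
Subtracting the first from the second: A + 2C = 2.
Subtracting the second from the third: A + 4C = 6.
Solving: C = 2, A = -2, then B = -9.
Therefore g_{18} = -36 + (-9) + 2·262144 = 524243.

524243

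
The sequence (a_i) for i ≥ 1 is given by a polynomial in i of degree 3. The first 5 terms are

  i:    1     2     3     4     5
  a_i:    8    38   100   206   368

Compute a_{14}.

1st diffs: 30, 62, 106, 162.
2nd diffs: 32, 44, 56.
3rd diffs: 12, 12 (constant).
Newton forward-difference form: a_i = 8 + 30·C(i-1,1) + 32·C(i-1,2) + 12·C(i-1,3).
At i = 14: i-1 = 13, so a_{14} = 8 + 390 + 2496 + 3432 = 6326.

6326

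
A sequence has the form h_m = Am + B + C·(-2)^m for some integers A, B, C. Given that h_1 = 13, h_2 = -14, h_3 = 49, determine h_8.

The three given values yield: A + B - 2C = 13; 2A + B + 4C = -14; 3A + B - 8C = 49.
Subtracting the first from the second: A + 6C = -27.
Subtracting the second from the third: A - 12C = 63.
Solving: C = -5, A = 3, then B = 0.
So h_m = 3·m + 0 + (-5)·(-2)^m; at m=8 this is -1256.

-1256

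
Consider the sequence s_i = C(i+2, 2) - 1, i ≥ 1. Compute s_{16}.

C(18, 2) = 153, so s_{16} = 152.

152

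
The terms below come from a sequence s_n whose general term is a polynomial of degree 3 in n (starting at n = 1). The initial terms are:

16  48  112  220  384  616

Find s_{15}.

7744

1st diffs: 32, 64, 108, 164, 232.
2nd diffs: 32, 44, 56, 68.
3rd diffs: 12, 12, 12 (constant).
Newton forward-difference form: s_n = 16 + 32·C(n-1,1) + 32·C(n-1,2) + 12·C(n-1,3).
At n = 15: n-1 = 14, so s_{15} = 16 + 448 + 2912 + 4368 = 7744.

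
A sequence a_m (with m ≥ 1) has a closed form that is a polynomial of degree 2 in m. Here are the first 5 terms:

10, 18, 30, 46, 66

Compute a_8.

1st diffs: 8, 12, 16, 20.
2nd diffs: 4, 4, 4 (constant).
Newton forward-difference form: a_m = 10 + 8·C(m-1,1) + 4·C(m-1,2).
At m = 8: m-1 = 7, so a_8 = 10 + 56 + 84 = 150.

150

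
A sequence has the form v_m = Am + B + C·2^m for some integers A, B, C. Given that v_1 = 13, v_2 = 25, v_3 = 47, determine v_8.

Plug in m = 1, 2, 3: A + B + 2C = 13; 2A + B + 4C = 25; 3A + B + 8C = 47.
Subtracting the first from the second: A + 2C = 12.
Subtracting the second from the third: A + 4C = 22.
Solving: C = 5, A = 2, then B = 1.
Hence v_8 = 2·8 + 1 + 5·256 = 1297.

1297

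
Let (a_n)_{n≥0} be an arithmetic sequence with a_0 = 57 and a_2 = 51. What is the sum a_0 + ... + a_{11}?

Common difference d = (51 - 57) / (2 - 0) = -3.
a_n = 57 + (n - 0)·(-3).
a_{11} = 24; S = 12·(57 + 24)/2 = 486.

486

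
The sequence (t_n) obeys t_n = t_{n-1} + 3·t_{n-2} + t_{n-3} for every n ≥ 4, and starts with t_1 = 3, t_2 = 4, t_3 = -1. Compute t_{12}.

Applying the relation repeatedly:
t_4 = 14; t_5 = 15; t_6 = 56; t_7 = 115; t_8 = 298; t_9 = 699; t_{10} = 1708; t_{11} = 4103; t_{12} = 9926.

9926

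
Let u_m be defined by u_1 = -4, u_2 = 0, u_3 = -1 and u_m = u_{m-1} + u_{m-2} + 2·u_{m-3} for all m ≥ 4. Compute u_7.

-49

Applying the relation repeatedly:
u_4 = -9; u_5 = -10; u_6 = -21; u_7 = -49.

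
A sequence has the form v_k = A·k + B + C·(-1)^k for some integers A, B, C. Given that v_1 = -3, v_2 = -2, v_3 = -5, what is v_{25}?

Write the equations: A + B - C = -3; 2A + B + C = -2; 3A + B - C = -5.
Subtracting the first from the second: A + 2C = 1.
Subtracting the second from the third: A - 2C = -3.
Solving: C = 1, A = -1, then B = -1.
So v_k = -1·k + (-1) + 1·(-1)^k; at k=25 this is -27.

-27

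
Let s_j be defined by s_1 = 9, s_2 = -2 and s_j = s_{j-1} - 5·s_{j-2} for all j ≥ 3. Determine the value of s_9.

513

s_3 = -47  s_4 = -37  s_5 = 198  s_6 = 383  s_7 = -607  s_8 = -2522  s_9 = 513.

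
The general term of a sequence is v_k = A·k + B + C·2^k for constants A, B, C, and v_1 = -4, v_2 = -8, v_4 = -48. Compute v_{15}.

Plug in k = 1, 2, 4: A + B + 2C = -4; 2A + B + 4C = -8; 4A + B + 16C = -48.
Subtracting the first from the second: A + 2C = -4.
Subtracting the second from the third: 2A + 12C = -40.
Solving: C = -4, A = 4, then B = 0.
Hence v_{15} = 4·15 + 0 + (-4)·32768 = -131012.

-131012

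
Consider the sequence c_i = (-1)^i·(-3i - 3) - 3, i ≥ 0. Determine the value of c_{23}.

(-1)^23 = -1; -3i - 3 at i=23 is -72; so c_{23} = 69.

69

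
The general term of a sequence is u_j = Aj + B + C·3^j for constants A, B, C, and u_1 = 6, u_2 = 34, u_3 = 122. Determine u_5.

1198

The three given values yield: A + B + 3C = 6; 2A + B + 9C = 34; 3A + B + 27C = 122.
Subtracting the first from the second: A + 6C = 28.
Subtracting the second from the third: A + 18C = 88.
Solving: C = 5, A = -2, then B = -7.
Therefore u_5 = -10 + (-7) + 5·243 = 1198.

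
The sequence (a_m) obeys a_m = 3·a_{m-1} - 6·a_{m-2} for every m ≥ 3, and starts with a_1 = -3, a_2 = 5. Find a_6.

a_3 = 33, a_4 = 69, a_5 = 9, a_6 = -387.

-387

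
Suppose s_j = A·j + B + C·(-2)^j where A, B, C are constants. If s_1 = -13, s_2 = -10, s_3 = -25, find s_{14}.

16334

Plug in j = 1, 2, 3: A + B - 2C = -13; 2A + B + 4C = -10; 3A + B - 8C = -25.
Subtracting the first from the second: A + 6C = 3.
Subtracting the second from the third: A - 12C = -15.
Solving: C = 1, A = -3, then B = -8.
Hence s_{14} = -3·14 + (-8) + 1·16384 = 16334.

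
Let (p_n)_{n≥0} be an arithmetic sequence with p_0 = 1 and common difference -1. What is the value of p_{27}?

-26

p_n = 1 + (n - 0)·(-1).
p_{27} = 1 + 27·(-1) = -26.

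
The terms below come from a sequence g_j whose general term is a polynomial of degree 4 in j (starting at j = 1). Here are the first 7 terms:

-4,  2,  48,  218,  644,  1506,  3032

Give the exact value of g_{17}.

1st diffs: 6, 46, 170, 426, 862, 1526.
2nd diffs: 40, 124, 256, 436, 664.
3rd diffs: 84, 132, 180, 228.
4th diffs: 48, 48, 48 (constant).
Newton forward-difference form: g_j = -4 + 6·C(j-1,1) + 40·C(j-1,2) + 84·C(j-1,3) + 48·C(j-1,4).
At j = 17: j-1 = 16, so g_{17} = -4 + 96 + 4800 + 47040 + 87360 = 139292.

139292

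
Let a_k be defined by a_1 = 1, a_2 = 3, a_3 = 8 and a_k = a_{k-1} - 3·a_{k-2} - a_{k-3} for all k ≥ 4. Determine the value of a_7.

58

a_4 = -2;  a_5 = -29;  a_6 = -31;  a_7 = 58.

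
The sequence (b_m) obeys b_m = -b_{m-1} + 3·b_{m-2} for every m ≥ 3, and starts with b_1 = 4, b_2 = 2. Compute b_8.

-286

Iterate the recurrence:
b_3 = 10; b_4 = -4; b_5 = 34; b_6 = -46; b_7 = 148; b_8 = -286.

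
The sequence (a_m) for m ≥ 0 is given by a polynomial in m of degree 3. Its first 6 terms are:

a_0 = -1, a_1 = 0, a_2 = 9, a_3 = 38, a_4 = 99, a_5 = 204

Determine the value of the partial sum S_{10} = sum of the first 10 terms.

1st diffs: 1, 9, 29, 61, 105.
2nd diffs: 8, 20, 32, 44.
3rd diffs: 12, 12, 12 (constant).
Newton forward-difference form: a_m = -1 + 1·C(m,1) + 8·C(m,2) + 12·C(m,3).
Continuing: 365, 594, 903, 1304.
Summing m = 0..9 (10 terms) gives 3515.

3515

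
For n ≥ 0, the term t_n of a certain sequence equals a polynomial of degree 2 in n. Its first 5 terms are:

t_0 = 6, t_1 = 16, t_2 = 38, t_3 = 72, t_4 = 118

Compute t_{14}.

1238

1st diffs: 10, 22, 34, 46.
2nd diffs: 12, 12, 12 (constant).
So t_n = 6n^2 + 4n + 6.
Evaluating at n = 14 gives t_{14} = 1238.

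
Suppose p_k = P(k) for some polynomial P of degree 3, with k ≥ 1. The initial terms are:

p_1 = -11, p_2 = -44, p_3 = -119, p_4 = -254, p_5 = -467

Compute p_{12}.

1st diffs: -33, -75, -135, -213.
2nd diffs: -42, -60, -78.
3rd diffs: -18, -18 (constant).
Newton forward-difference form: p_k = -11 + (-33)·C(k-1,1) + (-42)·C(k-1,2) + (-18)·C(k-1,3).
At k = 12: k-1 = 11, so p_{12} = -11 - 363 - 2310 - 2970 = -5654.

-5654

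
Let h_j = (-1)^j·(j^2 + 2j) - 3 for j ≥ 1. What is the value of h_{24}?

621

(-1)^24 = 1; j^2 + 2j at j=24 is 624; so h_{24} = 621.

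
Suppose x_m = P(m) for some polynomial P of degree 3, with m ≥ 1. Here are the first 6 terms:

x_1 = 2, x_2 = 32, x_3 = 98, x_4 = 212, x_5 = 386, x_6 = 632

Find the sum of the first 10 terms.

1st diffs: 30, 66, 114, 174, 246.
2nd diffs: 36, 48, 60, 72.
3rd diffs: 12, 12, 12 (constant).
So x_m = 2m^3 + 6m^2 - 2m - 4.
Continuing: 962, 1388, 1922, 2576.
Summing m = 1..10 (10 terms) gives 8210.

8210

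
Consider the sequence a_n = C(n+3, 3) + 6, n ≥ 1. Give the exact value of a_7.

126

C(10, 3) = 120, so a_7 = 126.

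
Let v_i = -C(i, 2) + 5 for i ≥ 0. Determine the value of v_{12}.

C(12, 2) = 66, so v_{12} = -61.

-61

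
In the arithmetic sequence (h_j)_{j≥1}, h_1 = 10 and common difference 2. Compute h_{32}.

72

h_j = 10 + (j - 1)·2.
h_{32} = 10 + 31·2 = 72.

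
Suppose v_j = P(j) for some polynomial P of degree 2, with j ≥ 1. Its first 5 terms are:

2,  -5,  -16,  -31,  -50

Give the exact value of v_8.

1st diffs: -7, -11, -15, -19.
2nd diffs: -4, -4, -4 (constant).
Newton forward-difference form: v_j = 2 + (-7)·C(j-1,1) + (-4)·C(j-1,2).
At j = 8: j-1 = 7, so v_8 = 2 - 49 - 84 = -131.

-131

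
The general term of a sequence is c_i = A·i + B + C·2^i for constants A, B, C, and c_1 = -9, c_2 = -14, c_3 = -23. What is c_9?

-1037

At i = 1, 2, 3: A + B + 2C = -9; 2A + B + 4C = -14; 3A + B + 8C = -23.
Subtracting the first from the second: A + 2C = -5.
Subtracting the second from the third: A + 4C = -9.
Solving: C = -2, A = -1, then B = -4.
Therefore c_9 = -9 + (-4) + (-2)·512 = -1037.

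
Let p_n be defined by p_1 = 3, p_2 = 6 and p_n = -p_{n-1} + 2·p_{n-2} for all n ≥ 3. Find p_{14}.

8196

Applying the relation repeatedly:
p_3 = 0; p_4 = 12; p_5 = -12; …; p_{11} = -1020; p_{12} = 2052; p_{13} = -4092; p_{14} = 8196.
(Characteristic roots are 1 and -2.)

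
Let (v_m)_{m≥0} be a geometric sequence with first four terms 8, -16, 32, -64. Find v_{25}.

Common ratio r = -2.
v_m = 8·(-2)^(m-0).
v_{25} = 8·(-2)^25 = -268435456.

-268435456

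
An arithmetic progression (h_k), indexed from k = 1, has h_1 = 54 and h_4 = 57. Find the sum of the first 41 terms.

Common difference d = (57 - 54) / (4 - 1) = 1.
h_k = 54 + (k - 1)·1.
h_{41} = 94; S = 41·(54 + 94)/2 = 3034.

3034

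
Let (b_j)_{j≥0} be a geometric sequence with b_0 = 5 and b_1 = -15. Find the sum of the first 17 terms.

161425205

Common ratio r = -3.
b_j = 5·(-3)^(j-0).
S = 5·((-3)^17 - 1)/(-3 - 1) = 5·(-129140163 - 1)/(-4) = 161425205.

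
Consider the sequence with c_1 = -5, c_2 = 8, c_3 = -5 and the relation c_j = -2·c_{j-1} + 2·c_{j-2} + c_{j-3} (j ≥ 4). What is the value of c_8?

840

Compute successive terms:
c_4 = 21  c_5 = -44  c_6 = 125  c_7 = -317  c_8 = 840.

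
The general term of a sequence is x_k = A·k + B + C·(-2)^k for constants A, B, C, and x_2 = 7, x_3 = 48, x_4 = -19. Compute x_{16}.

At k = 2, 3, 4: 2A + B + 4C = 7; 3A + B - 8C = 48; 4A + B + 16C = -19.
Subtracting the first from the second: A - 12C = 41.
Subtracting the second from the third: A + 24C = -67.
Solving: C = -3, A = 5, then B = 9.
Hence x_{16} = 5·16 + 9 + (-3)·65536 = -196519.

-196519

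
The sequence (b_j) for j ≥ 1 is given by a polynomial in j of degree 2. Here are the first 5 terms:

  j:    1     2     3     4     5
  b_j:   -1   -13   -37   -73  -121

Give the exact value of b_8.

-337

1st diffs: -12, -24, -36, -48.
2nd diffs: -12, -12, -12 (constant).
Newton forward-difference form: b_j = -1 + (-12)·C(j-1,1) + (-12)·C(j-1,2).
At j = 8: j-1 = 7, so b_8 = -1 - 84 - 252 = -337.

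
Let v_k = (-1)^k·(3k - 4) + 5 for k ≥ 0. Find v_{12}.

(-1)^12 = 1; 3k - 4 at k=12 is 32; so v_{12} = 37.

37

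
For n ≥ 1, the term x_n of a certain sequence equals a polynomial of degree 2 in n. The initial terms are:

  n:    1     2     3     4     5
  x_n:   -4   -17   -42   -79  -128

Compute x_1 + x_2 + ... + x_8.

-1068

1st diffs: -13, -25, -37, -49.
2nd diffs: -12, -12, -12 (constant).
So x_n = -6n^2 + 5n - 3.
Continuing: -189, -262, -347.
Summing n = 1..8 (8 terms) gives -1068.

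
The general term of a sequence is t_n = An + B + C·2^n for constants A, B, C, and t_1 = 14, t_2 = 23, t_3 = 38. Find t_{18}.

786491

At n = 1, 2, 3: A + B + 2C = 14; 2A + B + 4C = 23; 3A + B + 8C = 38.
Subtracting the first from the second: A + 2C = 9.
Subtracting the second from the third: A + 4C = 15.
Solving: C = 3, A = 3, then B = 5.
Therefore t_{18} = 54 + 5 + 3·262144 = 786491.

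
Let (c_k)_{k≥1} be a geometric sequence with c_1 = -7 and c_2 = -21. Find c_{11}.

Common ratio r = 3.
c_k = (-7)·3^(k-1).
c_{11} = (-7)·3^10 = -413343.

-413343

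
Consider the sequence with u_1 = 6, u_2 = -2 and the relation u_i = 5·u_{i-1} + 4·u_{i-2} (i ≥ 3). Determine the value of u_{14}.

2321652638

Iterate the recurrence:
u_3 = 14  u_4 = 62  u_5 = 366  …  u_{11} = 12526094  u_{12} = 71418302  u_{13} = 407195886  u_{14} = 2321652638.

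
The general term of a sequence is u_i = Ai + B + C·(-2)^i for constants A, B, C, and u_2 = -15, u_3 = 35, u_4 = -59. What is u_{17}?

524319

At i = 2, 3, 4: 2A + B + 4C = -15; 3A + B - 8C = 35; 4A + B + 16C = -59.
Subtracting the first from the second: A - 12C = 50.
Subtracting the second from the third: A + 24C = -94.
Solving: C = -4, A = 2, then B = -3.
So u_i = 2·i + (-3) + (-4)·(-2)^i; at i=17 this is 524319.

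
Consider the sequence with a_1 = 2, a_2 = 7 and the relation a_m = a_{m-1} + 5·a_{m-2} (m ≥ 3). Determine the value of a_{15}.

4023737

Compute successive terms:
a_3 = 17  a_4 = 52  a_5 = 137  …  a_{12} = 185257  a_{13} = 516242  a_{14} = 1442527  a_{15} = 4023737.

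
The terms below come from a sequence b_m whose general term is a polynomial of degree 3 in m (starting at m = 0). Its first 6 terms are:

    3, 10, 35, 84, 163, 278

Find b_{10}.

1603

1st diffs: 7, 25, 49, 79, 115.
2nd diffs: 18, 24, 30, 36.
3rd diffs: 6, 6, 6 (constant).
So b_m = m^3 + 6m^2 + 3.
Evaluating at m = 10 gives b_{10} = 1603.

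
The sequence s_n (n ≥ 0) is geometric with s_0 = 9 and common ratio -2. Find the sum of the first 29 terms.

1610612739

s_n = 9·(-2)^(n-0).
S = 9·((-2)^29 - 1)/(-2 - 1) = 9·(-536870912 - 1)/(-3) = 1610612739.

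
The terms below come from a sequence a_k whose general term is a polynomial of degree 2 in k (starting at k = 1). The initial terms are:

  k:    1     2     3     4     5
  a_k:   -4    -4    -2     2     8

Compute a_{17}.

236

1st diffs: 0, 2, 4, 6.
2nd diffs: 2, 2, 2 (constant).
Newton forward-difference form: a_k = -4 + 2·C(k-1,2).
At k = 17: k-1 = 16, so a_{17} = -4 + 240 = 236.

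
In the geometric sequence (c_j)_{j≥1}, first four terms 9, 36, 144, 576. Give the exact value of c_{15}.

Common ratio r = 4.
c_j = 9·4^(j-1).
c_{15} = 9·4^14 = 2415919104.

2415919104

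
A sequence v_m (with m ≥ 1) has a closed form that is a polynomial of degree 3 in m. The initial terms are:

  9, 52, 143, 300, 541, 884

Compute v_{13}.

1st diffs: 43, 91, 157, 241, 343.
2nd diffs: 48, 66, 84, 102.
3rd diffs: 18, 18, 18 (constant).
Newton forward-difference form: v_m = 9 + 43·C(m-1,1) + 48·C(m-1,2) + 18·C(m-1,3).
At m = 13: m-1 = 12, so v_{13} = 9 + 516 + 3168 + 3960 = 7653.

7653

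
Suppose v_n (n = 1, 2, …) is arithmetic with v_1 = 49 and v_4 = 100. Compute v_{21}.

389

Common difference d = (100 - 49) / (4 - 1) = 17.
v_n = 49 + (n - 1)·17.
v_{21} = 49 + 20·17 = 389.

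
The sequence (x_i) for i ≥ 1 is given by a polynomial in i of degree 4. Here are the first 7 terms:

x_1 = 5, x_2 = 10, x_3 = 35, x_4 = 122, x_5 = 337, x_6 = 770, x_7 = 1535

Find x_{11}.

11035

1st diffs: 5, 25, 87, 215, 433, 765.
2nd diffs: 20, 62, 128, 218, 332.
3rd diffs: 42, 66, 90, 114.
4th diffs: 24, 24, 24 (constant).
So x_i = i^4 - 3i^3 + 3i^2 + 2i + 2.
Evaluating at i = 11 gives x_{11} = 11035.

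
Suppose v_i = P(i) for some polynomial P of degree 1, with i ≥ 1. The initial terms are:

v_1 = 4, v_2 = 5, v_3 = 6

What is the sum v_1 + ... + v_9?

72

1st diffs: 1, 1 (constant).
So v_i = i + 3.
Continuing: …, 7, 8, 9, 10, …, v_9 = 12.
Summing i = 1..9 (9 terms) gives 72.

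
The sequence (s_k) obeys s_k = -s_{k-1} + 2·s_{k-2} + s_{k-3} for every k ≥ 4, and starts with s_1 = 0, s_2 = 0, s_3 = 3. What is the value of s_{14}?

Applying the relation repeatedly:
s_4 = -3; s_5 = 9; s_6 = -12; …; s_{11} = 267; s_{12} = -465; s_{13} = 858; s_{14} = -1521.

-1521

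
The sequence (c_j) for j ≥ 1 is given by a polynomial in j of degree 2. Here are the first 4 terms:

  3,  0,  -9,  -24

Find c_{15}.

-585

1st diffs: -3, -9, -15.
2nd diffs: -6, -6 (constant).
Newton forward-difference form: c_j = 3 + (-3)·C(j-1,1) + (-6)·C(j-1,2).
At j = 15: j-1 = 14, so c_{15} = 3 - 42 - 546 = -585.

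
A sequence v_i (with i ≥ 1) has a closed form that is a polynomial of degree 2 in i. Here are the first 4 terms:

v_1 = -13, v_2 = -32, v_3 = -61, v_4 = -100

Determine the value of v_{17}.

-1517

1st diffs: -19, -29, -39.
2nd diffs: -10, -10 (constant).
Newton forward-difference form: v_i = -13 + (-19)·C(i-1,1) + (-10)·C(i-1,2).
At i = 17: i-1 = 16, so v_{17} = -13 - 304 - 1200 = -1517.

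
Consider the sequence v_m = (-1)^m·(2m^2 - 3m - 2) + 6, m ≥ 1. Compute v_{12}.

(-1)^12 = 1; 2m^2 - 3m - 2 at m=12 is 250; so v_{12} = 256.

256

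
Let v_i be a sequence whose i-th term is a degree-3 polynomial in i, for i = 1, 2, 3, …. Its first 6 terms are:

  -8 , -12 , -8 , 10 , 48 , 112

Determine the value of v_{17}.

4248

1st diffs: -4, 4, 18, 38, 64.
2nd diffs: 8, 14, 20, 26.
3rd diffs: 6, 6, 6 (constant).
Newton forward-difference form: v_i = -8 + (-4)·C(i-1,1) + 8·C(i-1,2) + 6·C(i-1,3).
At i = 17: i-1 = 16, so v_{17} = -8 - 64 + 960 + 3360 = 4248.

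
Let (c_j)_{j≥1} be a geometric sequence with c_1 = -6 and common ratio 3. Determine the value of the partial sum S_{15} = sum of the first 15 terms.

c_j = (-6)·3^(j-1).
S = (-6)·(3^15 - 1)/(3 - 1) = (-6)·(14348907 - 1)/(2) = -43046718.

-43046718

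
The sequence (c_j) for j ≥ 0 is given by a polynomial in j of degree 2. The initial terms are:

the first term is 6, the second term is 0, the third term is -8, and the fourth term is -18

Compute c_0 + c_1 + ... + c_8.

1st diffs: -6, -8, -10.
2nd diffs: -2, -2 (constant).
Newton forward-difference form: c_j = 6 + (-6)·C(j,1) + (-2)·C(j,2).
Continuing: …, -30, -44, -60, -78, …, c_8 = -98.
Summing j = 0..8 (9 terms) gives -330.

-330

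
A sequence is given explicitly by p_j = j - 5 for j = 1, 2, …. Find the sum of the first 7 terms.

Over j = 1..7: Σj = 28.
Total = (1)·28 + (-5)·7 = -7.

-7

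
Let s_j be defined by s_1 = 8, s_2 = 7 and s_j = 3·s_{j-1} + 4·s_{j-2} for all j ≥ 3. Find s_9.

Step forward from the initial values:
s_3 = 53  s_4 = 187  s_5 = 773  s_6 = 3067  s_7 = 12293  s_8 = 49147  s_9 = 196613.
(Characteristic roots are 4 and -1.)

196613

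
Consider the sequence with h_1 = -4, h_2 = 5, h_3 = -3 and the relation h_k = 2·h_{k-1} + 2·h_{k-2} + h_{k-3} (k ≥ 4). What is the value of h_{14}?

-17995

Step forward from the initial values:
h_4 = 0, h_5 = -1, h_6 = -5, …, h_{11} = -793, h_{12} = -2245, h_{13} = -6356, h_{14} = -17995.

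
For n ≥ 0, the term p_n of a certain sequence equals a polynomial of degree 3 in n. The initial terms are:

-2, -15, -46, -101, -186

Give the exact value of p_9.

-1271

1st diffs: -13, -31, -55, -85.
2nd diffs: -18, -24, -30.
3rd diffs: -6, -6 (constant).
So p_n = -n^3 - 6n^2 - 6n - 2.
Evaluating at n = 9 gives p_9 = -1271.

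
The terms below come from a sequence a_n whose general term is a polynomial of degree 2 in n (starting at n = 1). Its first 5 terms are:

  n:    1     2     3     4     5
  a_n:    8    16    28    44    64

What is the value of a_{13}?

368

1st diffs: 8, 12, 16, 20.
2nd diffs: 4, 4, 4 (constant).
Newton forward-difference form: a_n = 8 + 8·C(n-1,1) + 4·C(n-1,2).
At n = 13: n-1 = 12, so a_{13} = 8 + 96 + 264 = 368.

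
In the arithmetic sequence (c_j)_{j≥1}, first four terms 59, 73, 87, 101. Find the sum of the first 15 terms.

Common difference d = 14.
c_j = 59 + (j - 1)·14.
c_{15} = 255; S = 15·(59 + 255)/2 = 2355.

2355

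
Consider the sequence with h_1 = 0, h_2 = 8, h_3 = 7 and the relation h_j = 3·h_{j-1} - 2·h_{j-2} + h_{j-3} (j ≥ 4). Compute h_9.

Compute successive terms:
h_4 = 5;  h_5 = 9;  h_6 = 24;  h_7 = 59;  h_8 = 138;  h_9 = 320.

320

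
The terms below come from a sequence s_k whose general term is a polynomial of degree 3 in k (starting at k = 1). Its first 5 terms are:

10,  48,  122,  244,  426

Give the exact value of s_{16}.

9820

1st diffs: 38, 74, 122, 182.
2nd diffs: 36, 48, 60.
3rd diffs: 12, 12 (constant).
Newton forward-difference form: s_k = 10 + 38·C(k-1,1) + 36·C(k-1,2) + 12·C(k-1,3).
At k = 16: k-1 = 15, so s_{16} = 10 + 570 + 3780 + 5460 = 9820.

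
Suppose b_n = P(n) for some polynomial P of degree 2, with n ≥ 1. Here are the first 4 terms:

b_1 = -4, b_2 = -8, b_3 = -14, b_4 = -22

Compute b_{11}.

-134

1st diffs: -4, -6, -8.
2nd diffs: -2, -2 (constant).
Newton forward-difference form: b_n = -4 + (-4)·C(n-1,1) + (-2)·C(n-1,2).
At n = 11: n-1 = 10, so b_{11} = -4 - 40 - 90 = -134.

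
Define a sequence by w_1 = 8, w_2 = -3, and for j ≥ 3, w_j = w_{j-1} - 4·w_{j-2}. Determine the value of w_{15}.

143773

Compute successive terms:
w_3 = -35, w_4 = -23, w_5 = 117, …, w_{12} = -12727, w_{13} = -30955, w_{14} = 19953, w_{15} = 143773.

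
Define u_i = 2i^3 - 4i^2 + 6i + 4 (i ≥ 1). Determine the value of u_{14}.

u_{14} = 2·14^3 - 4·14^2 + 6·14 + 4 = 4792.

4792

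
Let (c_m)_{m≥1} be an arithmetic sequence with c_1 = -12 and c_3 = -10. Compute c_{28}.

Common difference d = (-10 - (-12)) / (3 - 1) = 1.
c_m = -12 + (m - 1)·1.
c_{28} = -12 + 27·1 = 15.

15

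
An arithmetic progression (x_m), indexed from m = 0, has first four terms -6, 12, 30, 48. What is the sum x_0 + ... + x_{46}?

19176

Common difference d = 18.
x_m = -6 + (m - 0)·18.
x_{46} = 822; S = 47·(-6 + 822)/2 = 19176.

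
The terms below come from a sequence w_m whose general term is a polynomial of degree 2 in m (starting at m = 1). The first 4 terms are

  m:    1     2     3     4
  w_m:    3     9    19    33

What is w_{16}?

1st diffs: 6, 10, 14.
2nd diffs: 4, 4 (constant).
Newton forward-difference form: w_m = 3 + 6·C(m-1,1) + 4·C(m-1,2).
At m = 16: m-1 = 15, so w_{16} = 3 + 90 + 420 = 513.

513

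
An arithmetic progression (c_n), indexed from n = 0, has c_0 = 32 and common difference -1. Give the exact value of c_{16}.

16

c_n = 32 + (n - 0)·(-1).
c_{16} = 32 + 16·(-1) = 16.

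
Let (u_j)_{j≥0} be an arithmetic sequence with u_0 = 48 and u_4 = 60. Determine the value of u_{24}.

120

Common difference d = (60 - 48) / (4 - 0) = 3.
u_j = 48 + (j - 0)·3.
u_{24} = 48 + 24·3 = 120.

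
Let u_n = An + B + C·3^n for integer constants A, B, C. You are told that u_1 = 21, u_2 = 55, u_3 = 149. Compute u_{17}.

645700885

Write the equations: A + B + 3C = 21; 2A + B + 9C = 55; 3A + B + 27C = 149.
Subtracting the first from the second: A + 6C = 34.
Subtracting the second from the third: A + 18C = 94.
Solving: C = 5, A = 4, then B = 2.
Therefore u_{17} = 68 + 2 + 5·129140163 = 645700885.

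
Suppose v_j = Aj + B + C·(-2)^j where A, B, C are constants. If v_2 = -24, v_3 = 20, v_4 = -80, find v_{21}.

At j = 2, 3, 4: 2A + B + 4C = -24; 3A + B - 8C = 20; 4A + B + 16C = -80.
Subtracting the first from the second: A - 12C = 44.
Subtracting the second from the third: A + 24C = -100.
Solving: C = -4, A = -4, then B = 0.
Hence v_{21} = -4·21 + 0 + (-4)·(-2097152) = 8388524.

8388524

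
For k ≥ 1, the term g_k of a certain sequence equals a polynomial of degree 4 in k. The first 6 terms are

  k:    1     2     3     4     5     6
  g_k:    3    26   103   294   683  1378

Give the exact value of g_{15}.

51103

1st diffs: 23, 77, 191, 389, 695.
2nd diffs: 54, 114, 198, 306.
3rd diffs: 60, 84, 108.
4th diffs: 24, 24 (constant).
Newton forward-difference form: g_k = 3 + 23·C(k-1,1) + 54·C(k-1,2) + 60·C(k-1,3) + 24·C(k-1,4).
At k = 15: k-1 = 14, so g_{15} = 3 + 322 + 4914 + 21840 + 24024 = 51103.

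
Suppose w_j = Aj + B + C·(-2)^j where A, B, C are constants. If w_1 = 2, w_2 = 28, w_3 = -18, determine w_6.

Plug in j = 1, 2, 3: A + B - 2C = 2; 2A + B + 4C = 28; 3A + B - 8C = -18.
Subtracting the first from the second: A + 6C = 26.
Subtracting the second from the third: A - 12C = -46.
Solving: C = 4, A = 2, then B = 8.
So w_j = 2·j + 8 + 4·(-2)^j; at j=6 this is 276.

276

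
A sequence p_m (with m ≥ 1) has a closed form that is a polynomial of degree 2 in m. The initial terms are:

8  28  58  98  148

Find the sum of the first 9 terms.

1st diffs: 20, 30, 40, 50.
2nd diffs: 10, 10, 10 (constant).
So p_m = 5m^2 + 5m - 2.
Continuing: 208, 278, 358, 448.
Summing m = 1..9 (9 terms) gives 1632.

1632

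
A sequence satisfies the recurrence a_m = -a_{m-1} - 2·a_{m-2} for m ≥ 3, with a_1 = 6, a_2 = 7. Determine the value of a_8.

Step forward from the initial values:
a_3 = -19; a_4 = 5; a_5 = 33; a_6 = -43; a_7 = -23; a_8 = 109.

109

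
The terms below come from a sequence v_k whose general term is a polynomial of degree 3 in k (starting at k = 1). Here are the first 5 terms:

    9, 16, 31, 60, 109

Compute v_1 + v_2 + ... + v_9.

1st diffs: 7, 15, 29, 49.
2nd diffs: 8, 14, 20.
3rd diffs: 6, 6 (constant).
So v_k = k^3 - 2k^2 + 6k + 4.
Continuing: 184, 291, 436, 625.
Summing k = 1..9 (9 terms) gives 1761.

1761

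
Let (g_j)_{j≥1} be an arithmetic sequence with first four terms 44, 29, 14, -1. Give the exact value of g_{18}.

-211

Common difference d = -15.
g_j = 44 + (j - 1)·(-15).
g_{18} = 44 + 17·(-15) = -211.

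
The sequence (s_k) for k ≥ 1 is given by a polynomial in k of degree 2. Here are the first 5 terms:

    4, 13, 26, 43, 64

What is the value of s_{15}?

1st diffs: 9, 13, 17, 21.
2nd diffs: 4, 4, 4 (constant).
Newton forward-difference form: s_k = 4 + 9·C(k-1,1) + 4·C(k-1,2).
At k = 15: k-1 = 14, so s_{15} = 4 + 126 + 364 = 494.

494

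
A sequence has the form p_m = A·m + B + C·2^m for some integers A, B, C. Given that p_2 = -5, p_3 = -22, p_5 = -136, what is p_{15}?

Plug in m = 2, 3, 5: 2A + B + 4C = -5; 3A + B + 8C = -22; 5A + B + 32C = -136.
Subtracting the first from the second: A + 4C = -17.
Subtracting the second from the third: 2A + 24C = -114.
Solving: C = -5, A = 3, then B = 9.
Hence p_{15} = 3·15 + 9 + (-5)·32768 = -163786.

-163786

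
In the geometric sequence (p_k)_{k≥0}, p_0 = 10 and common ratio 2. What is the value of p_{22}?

p_k = 10·2^(k-0).
p_{22} = 10·2^22 = 41943040.

41943040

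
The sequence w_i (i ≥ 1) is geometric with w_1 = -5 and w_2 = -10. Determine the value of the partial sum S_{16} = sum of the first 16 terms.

Common ratio r = 2.
w_i = (-5)·2^(i-1).
S = (-5)·(2^16 - 1)/(2 - 1) = (-5)·(65536 - 1)/(1) = -327675.

-327675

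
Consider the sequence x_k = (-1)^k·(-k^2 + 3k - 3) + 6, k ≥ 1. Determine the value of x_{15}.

189

(-1)^15 = -1; -k^2 + 3k - 3 at k=15 is -183; so x_{15} = 189.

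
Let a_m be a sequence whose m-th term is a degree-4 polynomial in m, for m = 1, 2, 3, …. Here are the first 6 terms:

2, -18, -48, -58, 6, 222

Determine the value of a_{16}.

1st diffs: -20, -30, -10, 64, 216.
2nd diffs: -10, 20, 74, 152.
3rd diffs: 30, 54, 78.
4th diffs: 24, 24 (constant).
Newton forward-difference form: a_m = 2 + (-20)·C(m-1,1) + (-10)·C(m-1,2) + 30·C(m-1,3) + 24·C(m-1,4).
At m = 16: m-1 = 15, so a_{16} = 2 - 300 - 1050 + 13650 + 32760 = 45062.

45062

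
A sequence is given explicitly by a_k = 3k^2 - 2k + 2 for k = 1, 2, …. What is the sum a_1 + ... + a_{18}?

Over k = 1..18: Σk = 171, Σk² = 2109.
Total = (3)·2109 + (-2)·171 + (2)·18 = 6021.

6021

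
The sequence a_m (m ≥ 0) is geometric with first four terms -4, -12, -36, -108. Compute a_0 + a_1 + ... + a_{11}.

Common ratio r = 3.
a_m = (-4)·3^(m-0).
S = (-4)·(3^12 - 1)/(3 - 1) = (-4)·(531441 - 1)/(2) = -1062880.

-1062880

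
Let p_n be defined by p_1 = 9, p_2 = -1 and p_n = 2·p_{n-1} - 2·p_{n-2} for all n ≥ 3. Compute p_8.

p_3 = -20  p_4 = -38  p_5 = -36  p_6 = 4  p_7 = 80  p_8 = 152.

152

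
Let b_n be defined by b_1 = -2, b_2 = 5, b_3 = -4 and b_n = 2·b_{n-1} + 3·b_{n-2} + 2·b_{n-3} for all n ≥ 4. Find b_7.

Iterate the recurrence:
b_4 = 3;  b_5 = 4;  b_6 = 9;  b_7 = 36.

36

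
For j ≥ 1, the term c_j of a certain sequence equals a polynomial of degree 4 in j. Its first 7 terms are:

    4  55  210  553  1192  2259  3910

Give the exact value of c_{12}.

1st diffs: 51, 155, 343, 639, 1067, 1651.
2nd diffs: 104, 188, 296, 428, 584.
3rd diffs: 84, 108, 132, 156.
4th diffs: 24, 24, 24 (constant).
Newton forward-difference form: c_j = 4 + 51·C(j-1,1) + 104·C(j-1,2) + 84·C(j-1,3) + 24·C(j-1,4).
At j = 12: j-1 = 11, so c_{12} = 4 + 561 + 5720 + 13860 + 7920 = 28065.

28065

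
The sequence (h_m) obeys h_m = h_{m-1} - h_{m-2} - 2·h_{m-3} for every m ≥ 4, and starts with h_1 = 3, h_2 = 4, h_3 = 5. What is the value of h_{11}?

Iterate the recurrence:
h_4 = -5; h_5 = -18; h_6 = -23; h_7 = 5; h_8 = 64; h_9 = 105; h_{10} = 31; h_{11} = -202.

-202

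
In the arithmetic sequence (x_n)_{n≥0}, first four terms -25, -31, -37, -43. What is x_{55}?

-355

Common difference d = -6.
x_n = -25 + (n - 0)·(-6).
x_{55} = -25 + 55·(-6) = -355.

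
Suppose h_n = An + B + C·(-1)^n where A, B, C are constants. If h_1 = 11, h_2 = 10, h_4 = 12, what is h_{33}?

The three given values yield: A + B - C = 11; 2A + B + C = 10; 4A + B + C = 12.
Subtracting the first from the second: A + 2C = -1.
Subtracting the second from the third: 2A = 2.
Solving: C = -1, A = 1, then B = 9.
Therefore h_{33} = 33 + 9 + (-1)·(-1) = 43.

43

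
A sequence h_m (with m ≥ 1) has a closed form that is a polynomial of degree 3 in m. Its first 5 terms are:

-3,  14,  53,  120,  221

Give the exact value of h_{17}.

1st diffs: 17, 39, 67, 101.
2nd diffs: 22, 28, 34.
3rd diffs: 6, 6 (constant).
So h_m = m^3 + 5m^2 - 5m - 4.
Evaluating at m = 17 gives h_{17} = 6269.

6269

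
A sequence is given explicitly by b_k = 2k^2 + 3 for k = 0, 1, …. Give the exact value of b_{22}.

971

b_{22} = 2·22^2 + 3 = 971.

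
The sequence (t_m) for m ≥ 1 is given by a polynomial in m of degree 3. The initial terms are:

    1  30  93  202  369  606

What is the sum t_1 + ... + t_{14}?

27041

1st diffs: 29, 63, 109, 167, 237.
2nd diffs: 34, 46, 58, 70.
3rd diffs: 12, 12, 12 (constant).
So t_m = 2m^3 + 5m^2 - 6.
Continuing: …, 925, 1338, 1857, 2494, …, t_{14} = 6462.
Summing m = 1..14 (14 terms) gives 27041.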